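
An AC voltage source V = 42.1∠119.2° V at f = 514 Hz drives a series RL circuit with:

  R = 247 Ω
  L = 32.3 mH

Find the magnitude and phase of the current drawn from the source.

Step 1 — Angular frequency: ω = 2π·f = 2π·514 = 3230 rad/s.
Step 2 — Component impedances:
  R: Z = R = 247 Ω
  L: Z = jωL = j·3230·0.0323 = 0 + j104.3 Ω
Step 3 — Series combination: Z_total = R + L = 247 + j104.3 Ω = 268.1∠22.9° Ω.
Step 4 — Source phasor: V = 42.1∠119.2° V = -20.54 + j36.75 V.
Step 5 — Ohm's law: I = V / Z_total = (-20.54 + j36.75) / (247 + j104.3) = -0.01724 + j0.1561 A.
Step 6 — Convert to polar: |I| = 0.157 A, ∠I = 96.3°.

I = 0.157∠96.3° A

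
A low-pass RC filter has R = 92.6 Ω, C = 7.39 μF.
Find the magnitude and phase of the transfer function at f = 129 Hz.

Step 1 — Angular frequency: ω = 2π·129 = 810.5 rad/s.
Step 2 — Transfer function: H(jω) = 1/(1 + jωRC).
Step 3 — Denominator: 1 + jωRC = 1 + j·810.5·92.6·7.39e-06 = 1 + j0.5547.
Step 4 — H = 0.7647 - j0.4242.
Step 5 — Magnitude: |H| = 0.8745 (-1.2 dB); phase: φ = -29.0°.

|H| = 0.8745 (-1.2 dB), φ = -29.0°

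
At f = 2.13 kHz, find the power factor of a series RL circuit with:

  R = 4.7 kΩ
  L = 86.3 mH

Step 1 — Angular frequency: ω = 2π·f = 2π·2130 = 1.338e+04 rad/s.
Step 2 — Component impedances:
  R: Z = R = 4700 Ω
  L: Z = jωL = j·1.338e+04·0.0863 = 0 + j1155 Ω
Step 3 — Series combination: Z_total = R + L = 4700 + j1155 Ω = 4840∠13.8° Ω.
Step 4 — Power factor: PF = cos(φ) = Re(Z)/|Z| = 4700/4840 = 0.9711.
Step 5 — Type: Im(Z) = 1155 ⇒ lagging (phase φ = 13.8°).

PF = 0.9711 (lagging, φ = 13.8°)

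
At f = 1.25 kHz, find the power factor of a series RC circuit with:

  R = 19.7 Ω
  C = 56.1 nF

Step 1 — Angular frequency: ω = 2π·f = 2π·1250 = 7854 rad/s.
Step 2 — Component impedances:
  R: Z = R = 19.7 Ω
  C: Z = 1/(jωC) = -j/(ω·C) = 0 - j2270 Ω
Step 3 — Series combination: Z_total = R + C = 19.7 - j2270 Ω = 2270∠-89.5° Ω.
Step 4 — Power factor: PF = cos(φ) = Re(Z)/|Z| = 19.7/2269.7 = 0.00868.
Step 5 — Type: Im(Z) = -2270 ⇒ leading (phase φ = -89.5°).

PF = 0.00868 (leading, φ = -89.5°)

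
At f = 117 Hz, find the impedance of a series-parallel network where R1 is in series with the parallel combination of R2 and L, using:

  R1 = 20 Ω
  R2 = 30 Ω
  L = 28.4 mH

Step 1 — Angular frequency: ω = 2π·f = 2π·117 = 735.1 rad/s.
Step 2 — Component impedances:
  R1: Z = R = 20 Ω
  R2: Z = R = 30 Ω
  L: Z = jωL = j·735.1·0.0284 = 0 + j20.88 Ω
Step 3 — Parallel branch: R2 || L = 1/(1/R2 + 1/L) = 9.789 + j14.07 Ω.
Step 4 — Series with R1: Z_total = R1 + (R2 || L) = 29.79 + j14.07 Ω = 32.94∠25.3° Ω.

Z = 29.79 + j14.07 Ω = 32.94∠25.3° Ω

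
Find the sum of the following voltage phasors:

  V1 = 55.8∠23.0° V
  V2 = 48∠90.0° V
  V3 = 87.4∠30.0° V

Step 1 — Convert each phasor to rectangular form:
  V1 = 55.8·(cos(23.0°) + j·sin(23.0°)) = 51.36 + j21.8 V
  V2 = 48·(cos(90.0°) + j·sin(90.0°)) = 0 + j48 V
  V3 = 87.4·(cos(30.0°) + j·sin(30.0°)) = 75.69 + j43.7 V
Step 2 — Sum components: V_total = 127.1 + j113.5 V.
Step 3 — Convert to polar: |V_total| = 170.4 V, ∠V_total = 41.8°.

V_total = 170.4∠41.8° V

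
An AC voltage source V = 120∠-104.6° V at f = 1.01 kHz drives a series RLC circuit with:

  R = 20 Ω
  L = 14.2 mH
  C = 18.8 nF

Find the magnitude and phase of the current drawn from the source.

Step 1 — Angular frequency: ω = 2π·f = 2π·1010 = 6346 rad/s.
Step 2 — Component impedances:
  R: Z = R = 20 Ω
  L: Z = jωL = j·6346·0.0142 = 0 + j90.11 Ω
  C: Z = 1/(jωC) = -j/(ω·C) = 0 - j8382 Ω
Step 3 — Series combination: Z_total = R + L + C = 20 - j8292 Ω = 8292∠-89.9° Ω.
Step 4 — Source phasor: V = 120∠-104.6° V = -30.25 - j116.1 V.
Step 5 — Ohm's law: I = V / Z_total = (-30.25 - j116.1) / (20 - j8292) = 0.014 - j0.003682 A.
Step 6 — Convert to polar: |I| = 0.01447 A, ∠I = -14.7°.

I = 0.01447∠-14.7° A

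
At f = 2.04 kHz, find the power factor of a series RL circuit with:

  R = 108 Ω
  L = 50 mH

Step 1 — Angular frequency: ω = 2π·f = 2π·2040 = 1.282e+04 rad/s.
Step 2 — Component impedances:
  R: Z = R = 108 Ω
  L: Z = jωL = j·1.282e+04·0.05 = 0 + j640.9 Ω
Step 3 — Series combination: Z_total = R + L = 108 + j640.9 Ω = 649.9∠80.4° Ω.
Step 4 — Power factor: PF = cos(φ) = Re(Z)/|Z| = 108/649.9 = 0.1662.
Step 5 — Type: Im(Z) = 640.9 ⇒ lagging (phase φ = 80.4°).

PF = 0.1662 (lagging, φ = 80.4°)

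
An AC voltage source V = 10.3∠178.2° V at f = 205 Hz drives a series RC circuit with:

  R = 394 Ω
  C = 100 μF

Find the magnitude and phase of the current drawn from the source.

Step 1 — Angular frequency: ω = 2π·f = 2π·205 = 1288 rad/s.
Step 2 — Component impedances:
  R: Z = R = 394 Ω
  C: Z = 1/(jωC) = -j/(ω·C) = 0 - j7.764 Ω
Step 3 — Series combination: Z_total = R + C = 394 - j7.764 Ω = 394.1∠-1.1° Ω.
Step 4 — Source phasor: V = 10.3∠178.2° V = -10.29 + j0.3235 V.
Step 5 — Ohm's law: I = V / Z_total = (-10.29 + j0.3235) / (394 - j7.764) = -0.02614 + j0.0003062 A.
Step 6 — Convert to polar: |I| = 0.02614 A, ∠I = 179.3°.

I = 0.02614∠179.3° A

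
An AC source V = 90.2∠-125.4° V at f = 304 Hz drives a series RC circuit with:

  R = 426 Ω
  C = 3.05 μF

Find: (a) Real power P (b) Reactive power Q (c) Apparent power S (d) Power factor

Step 1 — Angular frequency: ω = 2π·f = 2π·304 = 1910 rad/s.
Step 2 — Component impedances:
  R: Z = R = 426 Ω
  C: Z = 1/(jωC) = -j/(ω·C) = 0 - j171.7 Ω
Step 3 — Series combination: Z_total = R + C = 426 - j171.7 Ω = 459.3∠-21.9° Ω.
Step 4 — Source phasor: V = 90.2∠-125.4° V = -52.25 - j73.52 V.
Step 5 — Current: I = V / Z = -0.04569 - j0.191 A = 0.1964∠-103.5° A.
Step 6 — Complex power: S = V·I* = 16.43 - j6.621 VA.
Step 7 — Real power: P = Re(S) = 16.43 W.
Step 8 — Reactive power: Q = Im(S) = -6.621 VAR.
Step 9 — Apparent power: |S| = 17.71 VA.
Step 10 — Power factor: PF = P/|S| = 0.9275 (leading).

(a) P = 16.43 W  (b) Q = -6.621 VAR  (c) S = 17.71 VA  (d) PF = 0.9275 (leading)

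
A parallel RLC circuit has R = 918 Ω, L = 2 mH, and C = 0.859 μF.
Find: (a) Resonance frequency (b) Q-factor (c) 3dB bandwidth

Step 1 — Resonance: ω₀ = 1/√(LC) = 1/√(0.002·8.59e-07) = 2.413e+04 rad/s.
Step 2 — f₀ = ω₀/(2π) = 3840 Hz.
Step 3 — Parallel Q: Q = R/(ω₀L) = 918/(2.413e+04·0.002) = 19.02.
Step 4 — Bandwidth: Δω = ω₀/Q = 1268 rad/s; BW = Δω/(2π) = 201.8 Hz.

(a) f₀ = 3840 Hz  (b) Q = 19.02  (c) BW = 201.8 Hz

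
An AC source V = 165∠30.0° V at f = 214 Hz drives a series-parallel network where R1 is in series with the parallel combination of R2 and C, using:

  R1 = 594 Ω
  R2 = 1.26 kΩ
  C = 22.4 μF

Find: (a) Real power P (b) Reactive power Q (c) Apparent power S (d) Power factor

Step 1 — Angular frequency: ω = 2π·f = 2π·214 = 1345 rad/s.
Step 2 — Component impedances:
  R1: Z = R = 594 Ω
  R2: Z = R = 1260 Ω
  C: Z = 1/(jωC) = -j/(ω·C) = 0 - j33.2 Ω
Step 3 — Parallel branch: R2 || C = 1/(1/R2 + 1/C) = 0.8743 - j33.18 Ω.
Step 4 — Series with R1: Z_total = R1 + (R2 || C) = 594.9 - j33.18 Ω = 595.8∠-3.2° Ω.
Step 5 — Source phasor: V = 165∠30.0° V = 142.9 + j82.5 V.
Step 6 — Current: I = V / Z = 0.2318 + j0.1516 A = 0.2769∠33.2° A.
Step 7 — Complex power: S = V·I* = 45.62 - j2.545 VA.
Step 8 — Real power: P = Re(S) = 45.62 W.
Step 9 — Reactive power: Q = Im(S) = -2.545 VAR.
Step 10 — Apparent power: |S| = 45.69 VA.
Step 11 — Power factor: PF = P/|S| = 0.9984 (leading).

(a) P = 45.62 W  (b) Q = -2.545 VAR  (c) S = 45.69 VA  (d) PF = 0.9984 (leading)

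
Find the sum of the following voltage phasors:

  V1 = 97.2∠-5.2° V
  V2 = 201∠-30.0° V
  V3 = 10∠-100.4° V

Step 1 — Convert each phasor to rectangular form:
  V1 = 97.2·(cos(-5.2°) + j·sin(-5.2°)) = 96.8 - j8.809 V
  V2 = 201·(cos(-30.0°) + j·sin(-30.0°)) = 174.1 - j100.5 V
  V3 = 10·(cos(-100.4°) + j·sin(-100.4°)) = -1.805 - j9.836 V
Step 2 — Sum components: V_total = 269.1 - j119.1 V.
Step 3 — Convert to polar: |V_total| = 294.3 V, ∠V_total = -23.9°.

V_total = 294.3∠-23.9° V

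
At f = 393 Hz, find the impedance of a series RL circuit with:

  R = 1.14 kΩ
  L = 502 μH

Step 1 — Angular frequency: ω = 2π·f = 2π·393 = 2469 rad/s.
Step 2 — Component impedances:
  R: Z = R = 1140 Ω
  L: Z = jωL = j·2469·0.000502 = 0 + j1.24 Ω
Step 3 — Series combination: Z_total = R + L = 1140 + j1.24 Ω = 1140∠0.1° Ω.

Z = 1140 + j1.24 Ω = 1140∠0.1° Ω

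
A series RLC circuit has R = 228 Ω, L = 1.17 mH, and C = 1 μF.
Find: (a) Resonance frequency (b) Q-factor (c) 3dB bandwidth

Step 1 — Resonance condition Im(Z)=0 gives ω₀ = 1/√(LC).
Step 2 — ω₀ = 1/√(0.00117·1e-06) = 2.924e+04 rad/s.
Step 3 — f₀ = ω₀/(2π) = 4653 Hz.
Step 4 — Series Q: Q = ω₀L/R = 2.924e+04·0.00117/228 = 0.15.
Step 5 — 3dB bandwidth: Δω = ω₀/Q = 1.949e+05 rad/s; BW = Δω/(2π) = 3.101e+04 Hz.

(a) f₀ = 4653 Hz  (b) Q = 0.15  (c) BW = 3.101e+04 Hz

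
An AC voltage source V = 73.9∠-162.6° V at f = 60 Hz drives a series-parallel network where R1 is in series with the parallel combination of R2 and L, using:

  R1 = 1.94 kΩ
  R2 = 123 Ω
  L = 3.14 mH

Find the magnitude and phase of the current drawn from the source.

Step 1 — Angular frequency: ω = 2π·f = 2π·60 = 377 rad/s.
Step 2 — Component impedances:
  R1: Z = R = 1940 Ω
  R2: Z = R = 123 Ω
  L: Z = jωL = j·377·0.00314 = 0 + j1.184 Ω
Step 3 — Parallel branch: R2 || L = 1/(1/R2 + 1/L) = 0.01139 + j1.184 Ω.
Step 4 — Series with R1: Z_total = R1 + (R2 || L) = 1940 + j1.184 Ω = 1940∠0.0° Ω.
Step 5 — Source phasor: V = 73.9∠-162.6° V = -70.52 - j22.1 V.
Step 6 — Ohm's law: I = V / Z_total = (-70.52 - j22.1) / (1940 + j1.184) = -0.03636 - j0.01137 A.
Step 7 — Convert to polar: |I| = 0.03809 A, ∠I = -162.6°.

I = 0.03809∠-162.6° A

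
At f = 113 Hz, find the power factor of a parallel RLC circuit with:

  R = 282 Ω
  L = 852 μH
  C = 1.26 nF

Step 1 — Angular frequency: ω = 2π·f = 2π·113 = 710 rad/s.
Step 2 — Component impedances:
  R: Z = R = 282 Ω
  L: Z = jωL = j·710·0.000852 = 0 + j0.6049 Ω
  C: Z = 1/(jωC) = -j/(ω·C) = 0 - j1.118e+06 Ω
Step 3 — Parallel combination: 1/Z_total = 1/R + 1/L + 1/C; Z_total = 0.001298 + j0.6049 Ω = 0.6049∠89.9° Ω.
Step 4 — Power factor: PF = cos(φ) = Re(Z)/|Z| = 0.0012976/0.60492 = 0.002145.
Step 5 — Type: Im(Z) = 0.6049 ⇒ lagging (phase φ = 89.9°).

PF = 0.002145 (lagging, φ = 89.9°)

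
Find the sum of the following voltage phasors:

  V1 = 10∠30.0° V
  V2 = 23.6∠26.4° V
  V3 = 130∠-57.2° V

Step 1 — Convert each phasor to rectangular form:
  V1 = 10·(cos(30.0°) + j·sin(30.0°)) = 8.66 + j5 V
  V2 = 23.6·(cos(26.4°) + j·sin(26.4°)) = 21.14 + j10.49 V
  V3 = 130·(cos(-57.2°) + j·sin(-57.2°)) = 70.42 - j109.3 V
Step 2 — Sum components: V_total = 100.2 - j93.78 V.
Step 3 — Convert to polar: |V_total| = 137.3 V, ∠V_total = -43.1°.

V_total = 137.3∠-43.1° V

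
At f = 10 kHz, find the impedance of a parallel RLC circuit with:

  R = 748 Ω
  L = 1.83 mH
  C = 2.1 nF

Step 1 — Angular frequency: ω = 2π·f = 2π·1e+04 = 6.283e+04 rad/s.
Step 2 — Component impedances:
  R: Z = R = 748 Ω
  L: Z = jωL = j·6.283e+04·0.00183 = 0 + j115 Ω
  C: Z = 1/(jωC) = -j/(ω·C) = 0 - j7579 Ω
Step 3 — Parallel combination: 1/Z_total = 1/R + 1/L + 1/C; Z_total = 17.79 + j114 Ω = 115.4∠81.1° Ω.

Z = 17.79 + j114 Ω = 115.4∠81.1° Ω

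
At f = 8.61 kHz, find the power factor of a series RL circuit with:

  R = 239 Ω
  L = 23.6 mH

Step 1 — Angular frequency: ω = 2π·f = 2π·8610 = 5.41e+04 rad/s.
Step 2 — Component impedances:
  R: Z = R = 239 Ω
  L: Z = jωL = j·5.41e+04·0.0236 = 0 + j1277 Ω
Step 3 — Series combination: Z_total = R + L = 239 + j1277 Ω = 1299∠79.4° Ω.
Step 4 — Power factor: PF = cos(φ) = Re(Z)/|Z| = 239/1299 = 0.184.
Step 5 — Type: Im(Z) = 1277 ⇒ lagging (phase φ = 79.4°).

PF = 0.184 (lagging, φ = 79.4°)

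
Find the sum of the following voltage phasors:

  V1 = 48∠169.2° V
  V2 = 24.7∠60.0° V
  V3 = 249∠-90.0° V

Step 1 — Convert each phasor to rectangular form:
  V1 = 48·(cos(169.2°) + j·sin(169.2°)) = -47.15 + j8.994 V
  V2 = 24.7·(cos(60.0°) + j·sin(60.0°)) = 12.35 + j21.39 V
  V3 = 249·(cos(-90.0°) + j·sin(-90.0°)) = 0 - j249 V
Step 2 — Sum components: V_total = -34.8 - j218.6 V.
Step 3 — Convert to polar: |V_total| = 221.4 V, ∠V_total = -99.0°.

V_total = 221.4∠-99.0° V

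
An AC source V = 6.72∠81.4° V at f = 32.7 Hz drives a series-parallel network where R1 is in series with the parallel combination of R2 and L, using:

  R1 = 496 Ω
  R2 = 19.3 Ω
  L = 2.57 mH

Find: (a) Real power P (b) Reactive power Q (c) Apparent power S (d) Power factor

Step 1 — Angular frequency: ω = 2π·f = 2π·32.7 = 205.5 rad/s.
Step 2 — Component impedances:
  R1: Z = R = 496 Ω
  R2: Z = R = 19.3 Ω
  L: Z = jωL = j·205.5·0.00257 = 0 + j0.528 Ω
Step 3 — Parallel branch: R2 || L = 1/(1/R2 + 1/L) = 0.01444 + j0.5276 Ω.
Step 4 — Series with R1: Z_total = R1 + (R2 || L) = 496 + j0.5276 Ω = 496∠0.1° Ω.
Step 5 — Source phasor: V = 6.72∠81.4° V = 1.005 + j6.644 V.
Step 6 — Current: I = V / Z = 0.00204 + j0.01339 A = 0.01355∠81.3° A.
Step 7 — Complex power: S = V·I* = 0.09104 + j9.685e-05 VA.
Step 8 — Real power: P = Re(S) = 0.09104 W.
Step 9 — Reactive power: Q = Im(S) = 9.685e-05 VAR.
Step 10 — Apparent power: |S| = 0.09104 VA.
Step 11 — Power factor: PF = P/|S| = 1 (lagging).

(a) P = 0.09104 W  (b) Q = 9.685e-05 VAR  (c) S = 0.09104 VA  (d) PF = 1 (lagging)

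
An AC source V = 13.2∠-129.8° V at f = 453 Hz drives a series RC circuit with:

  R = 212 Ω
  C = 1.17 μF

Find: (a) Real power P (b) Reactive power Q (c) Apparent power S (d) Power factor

Step 1 — Angular frequency: ω = 2π·f = 2π·453 = 2846 rad/s.
Step 2 — Component impedances:
  R: Z = R = 212 Ω
  C: Z = 1/(jωC) = -j/(ω·C) = 0 - j300.3 Ω
Step 3 — Series combination: Z_total = R + C = 212 - j300.3 Ω = 367.6∠-54.8° Ω.
Step 4 — Source phasor: V = 13.2∠-129.8° V = -8.449 - j10.14 V.
Step 5 — Current: I = V / Z = 0.009281 - j0.03469 A = 0.03591∠-75.0° A.
Step 6 — Complex power: S = V·I* = 0.2734 - j0.3872 VA.
Step 7 — Real power: P = Re(S) = 0.2734 W.
Step 8 — Reactive power: Q = Im(S) = -0.3872 VAR.
Step 9 — Apparent power: |S| = 0.474 VA.
Step 10 — Power factor: PF = P/|S| = 0.5767 (leading).

(a) P = 0.2734 W  (b) Q = -0.3872 VAR  (c) S = 0.474 VA  (d) PF = 0.5767 (leading)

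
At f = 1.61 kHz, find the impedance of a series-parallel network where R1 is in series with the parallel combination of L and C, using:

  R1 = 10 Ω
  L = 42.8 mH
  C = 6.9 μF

Step 1 — Angular frequency: ω = 2π·f = 2π·1610 = 1.012e+04 rad/s.
Step 2 — Component impedances:
  R1: Z = R = 10 Ω
  L: Z = jωL = j·1.012e+04·0.0428 = 0 + j433 Ω
  C: Z = 1/(jωC) = -j/(ω·C) = 0 - j14.33 Ω
Step 3 — Parallel branch: L || C = 1/(1/L + 1/C) = 0 - j14.82 Ω.
Step 4 — Series with R1: Z_total = R1 + (L || C) = 10 - j14.82 Ω = 17.88∠-56.0° Ω.

Z = 10 - j14.82 Ω = 17.88∠-56.0° Ω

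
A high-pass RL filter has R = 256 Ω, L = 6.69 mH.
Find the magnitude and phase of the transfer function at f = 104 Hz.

Step 1 — Angular frequency: ω = 2π·104 = 653.5 rad/s.
Step 2 — Transfer function: H(jω) = jωL/(R + jωL).
Step 3 — Numerator jωL = j·4.372; denominator R + jωL = 256 + j4.372.
Step 4 — H = 0.0002915 + j0.01707.
Step 5 — Magnitude: |H| = 0.01707 (-35.4 dB); phase: φ = 89.0°.

|H| = 0.01707 (-35.4 dB), φ = 89.0°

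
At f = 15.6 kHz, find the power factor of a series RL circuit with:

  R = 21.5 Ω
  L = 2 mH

Step 1 — Angular frequency: ω = 2π·f = 2π·1.56e+04 = 9.802e+04 rad/s.
Step 2 — Component impedances:
  R: Z = R = 21.5 Ω
  L: Z = jωL = j·9.802e+04·0.002 = 0 + j196 Ω
Step 3 — Series combination: Z_total = R + L = 21.5 + j196 Ω = 197.2∠83.7° Ω.
Step 4 — Power factor: PF = cos(φ) = Re(Z)/|Z| = 21.5/197.2 = 0.109.
Step 5 — Type: Im(Z) = 196 ⇒ lagging (phase φ = 83.7°).

PF = 0.109 (lagging, φ = 83.7°)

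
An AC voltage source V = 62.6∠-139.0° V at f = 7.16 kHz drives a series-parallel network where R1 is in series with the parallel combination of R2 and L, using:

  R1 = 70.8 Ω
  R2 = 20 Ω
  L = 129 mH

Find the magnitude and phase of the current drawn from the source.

Step 1 — Angular frequency: ω = 2π·f = 2π·7160 = 4.499e+04 rad/s.
Step 2 — Component impedances:
  R1: Z = R = 70.8 Ω
  R2: Z = R = 20 Ω
  L: Z = jωL = j·4.499e+04·0.129 = 0 + j5803 Ω
Step 3 — Parallel branch: R2 || L = 1/(1/R2 + 1/L) = 20 + j0.06892 Ω.
Step 4 — Series with R1: Z_total = R1 + (R2 || L) = 90.8 + j0.06892 Ω = 90.8∠0.0° Ω.
Step 5 — Source phasor: V = 62.6∠-139.0° V = -47.24 - j41.07 V.
Step 6 — Ohm's law: I = V / Z_total = (-47.24 - j41.07) / (90.8 + j0.06892) = -0.5207 - j0.4519 A.
Step 7 — Convert to polar: |I| = 0.6894 A, ∠I = -139.0°.

I = 0.6894∠-139.0° A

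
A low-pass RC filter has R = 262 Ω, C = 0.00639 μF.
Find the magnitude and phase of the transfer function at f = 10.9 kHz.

Step 1 — Angular frequency: ω = 2π·1.09e+04 = 6.849e+04 rad/s.
Step 2 — Transfer function: H(jω) = 1/(1 + jωRC).
Step 3 — Denominator: 1 + jωRC = 1 + j·6.849e+04·262·6.39e-09 = 1 + j0.1147.
Step 4 — H = 0.987 - j0.1132.
Step 5 — Magnitude: |H| = 0.9935 (-0.1 dB); phase: φ = -6.5°.

|H| = 0.9935 (-0.1 dB), φ = -6.5°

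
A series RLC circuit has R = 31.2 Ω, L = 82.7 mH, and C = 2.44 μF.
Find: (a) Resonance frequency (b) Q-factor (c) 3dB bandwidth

Step 1 — Resonance condition Im(Z)=0 gives ω₀ = 1/√(LC).
Step 2 — ω₀ = 1/√(0.0827·2.44e-06) = 2226 rad/s.
Step 3 — f₀ = ω₀/(2π) = 354.3 Hz.
Step 4 — Series Q: Q = ω₀L/R = 2226·0.0827/31.2 = 5.901.
Step 5 — 3dB bandwidth: Δω = ω₀/Q = 377.3 rad/s; BW = Δω/(2π) = 60.04 Hz.

(a) f₀ = 354.3 Hz  (b) Q = 5.901  (c) BW = 60.04 Hz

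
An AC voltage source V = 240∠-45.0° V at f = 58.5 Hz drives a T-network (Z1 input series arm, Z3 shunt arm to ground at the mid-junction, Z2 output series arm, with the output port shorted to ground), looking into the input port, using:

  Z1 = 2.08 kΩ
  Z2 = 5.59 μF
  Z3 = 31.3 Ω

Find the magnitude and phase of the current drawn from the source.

Step 1 — Angular frequency: ω = 2π·f = 2π·58.5 = 367.6 rad/s.
Step 2 — Component impedances:
  Z1: Z = R = 2080 Ω
  Z2: Z = 1/(jωC) = -j/(ω·C) = 0 - j486.7 Ω
  Z3: Z = R = 31.3 Ω
Step 3 — With the output port shorted to ground, the output series arm Z2 runs from the junction to ground; the shunt arm Z3 also runs from the junction to ground. They appear in parallel: Z3 || Z2 = 31.17 - j2.005 Ω.
Step 4 — Series with input arm Z1: Z_in = Z1 + (Z3 || Z2) = 2111 - j2.005 Ω = 2111∠-0.1° Ω.
Step 5 — Source phasor: V = 240∠-45.0° V = 169.7 - j169.7 V.
Step 6 — Ohm's law: I = V / Z_total = (169.7 - j169.7) / (2111 - j2.005) = 0.08046 - j0.08031 A.
Step 7 — Convert to polar: |I| = 0.1137 A, ∠I = -44.9°.

I = 0.1137∠-44.9° A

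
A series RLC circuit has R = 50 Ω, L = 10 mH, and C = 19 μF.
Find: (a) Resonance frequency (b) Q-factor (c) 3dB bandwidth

Step 1 — Resonance: ω₀ = 1/√(LC) = 1/√(0.01·1.9e-05) = 2294 rad/s.
Step 2 — f₀ = ω₀/(2π) = 365.1 Hz.
Step 3 — Series Q: Q = ω₀L/R = 2294·0.01/50 = 0.4588.
Step 4 — Bandwidth: Δω = ω₀/Q = 5000 rad/s; BW = Δω/(2π) = 795.8 Hz.

(a) f₀ = 365.1 Hz  (b) Q = 0.4588  (c) BW = 795.8 Hz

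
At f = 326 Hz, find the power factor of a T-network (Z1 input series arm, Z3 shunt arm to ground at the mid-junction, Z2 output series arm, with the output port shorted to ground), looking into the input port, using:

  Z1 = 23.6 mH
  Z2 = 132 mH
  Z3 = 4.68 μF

Step 1 — Angular frequency: ω = 2π·f = 2π·326 = 2048 rad/s.
Step 2 — Component impedances:
  Z1: Z = jωL = j·2048·0.0236 = 0 + j48.34 Ω
  Z2: Z = jωL = j·2048·0.132 = 0 + j270.4 Ω
  Z3: Z = 1/(jωC) = -j/(ω·C) = 0 - j104.3 Ω
Step 3 — With the output port shorted to ground, the output series arm Z2 runs from the junction to ground; the shunt arm Z3 also runs from the junction to ground. They appear in parallel: Z3 || Z2 = 0 - j169.8 Ω.
Step 4 — Series with input arm Z1: Z_in = Z1 + (Z3 || Z2) = 0 - j121.5 Ω = 121.5∠-90.0° Ω.
Step 5 — Power factor: PF = cos(φ) = Re(Z)/|Z| = 0/121.5 = 0.
Step 6 — Type: Im(Z) = -121.5 ⇒ leading (phase φ = -90.0°).

PF = 0 (leading, φ = -90.0°)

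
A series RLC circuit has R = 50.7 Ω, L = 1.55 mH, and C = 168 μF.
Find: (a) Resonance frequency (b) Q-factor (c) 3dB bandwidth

Step 1 — Resonance: ω₀ = 1/√(LC) = 1/√(0.00155·0.000168) = 1960 rad/s.
Step 2 — f₀ = ω₀/(2π) = 311.9 Hz.
Step 3 — Series Q: Q = ω₀L/R = 1960·0.00155/50.7 = 0.05991.
Step 4 — Bandwidth: Δω = ω₀/Q = 3.271e+04 rad/s; BW = Δω/(2π) = 5206 Hz.

(a) f₀ = 311.9 Hz  (b) Q = 0.05991  (c) BW = 5206 Hz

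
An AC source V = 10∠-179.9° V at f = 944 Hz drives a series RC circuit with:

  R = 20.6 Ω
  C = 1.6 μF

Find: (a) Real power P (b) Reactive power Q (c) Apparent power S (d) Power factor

Step 1 — Angular frequency: ω = 2π·f = 2π·944 = 5931 rad/s.
Step 2 — Component impedances:
  R: Z = R = 20.6 Ω
  C: Z = 1/(jωC) = -j/(ω·C) = 0 - j105.4 Ω
Step 3 — Series combination: Z_total = R + C = 20.6 - j105.4 Ω = 107.4∠-78.9° Ω.
Step 4 — Source phasor: V = 10∠-179.9° V = -10 - j0.01745 V.
Step 5 — Current: I = V / Z = -0.01771 - j0.09144 A = 0.09314∠-101.0° A.
Step 6 — Complex power: S = V·I* = 0.1787 - j0.9141 VA.
Step 7 — Real power: P = Re(S) = 0.1787 W.
Step 8 — Reactive power: Q = Im(S) = -0.9141 VAR.
Step 9 — Apparent power: |S| = 0.9314 VA.
Step 10 — Power factor: PF = P/|S| = 0.1919 (leading).

(a) P = 0.1787 W  (b) Q = -0.9141 VAR  (c) S = 0.9314 VA  (d) PF = 0.1919 (leading)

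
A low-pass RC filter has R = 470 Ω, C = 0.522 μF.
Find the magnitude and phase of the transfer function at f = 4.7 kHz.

Step 1 — Angular frequency: ω = 2π·4700 = 2.953e+04 rad/s.
Step 2 — Transfer function: H(jω) = 1/(1 + jωRC).
Step 3 — Denominator: 1 + jωRC = 1 + j·2.953e+04·470·5.22e-07 = 1 + j7.245.
Step 4 — H = 0.01869 - j0.1354.
Step 5 — Magnitude: |H| = 0.1367 (-17.3 dB); phase: φ = -82.1°.

|H| = 0.1367 (-17.3 dB), φ = -82.1°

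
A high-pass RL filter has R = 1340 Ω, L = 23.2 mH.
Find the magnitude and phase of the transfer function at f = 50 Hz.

Step 1 — Angular frequency: ω = 2π·50 = 314.2 rad/s.
Step 2 — Transfer function: H(jω) = jωL/(R + jωL).
Step 3 — Numerator jωL = j·7.288; denominator R + jωL = 1340 + j7.288.
Step 4 — H = 2.958e-05 + j0.005439.
Step 5 — Magnitude: |H| = 0.005439 (-45.3 dB); phase: φ = 89.7°.

|H| = 0.005439 (-45.3 dB), φ = 89.7°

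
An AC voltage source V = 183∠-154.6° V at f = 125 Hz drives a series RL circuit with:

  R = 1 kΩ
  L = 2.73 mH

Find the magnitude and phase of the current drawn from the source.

Step 1 — Angular frequency: ω = 2π·f = 2π·125 = 785.4 rad/s.
Step 2 — Component impedances:
  R: Z = R = 1000 Ω
  L: Z = jωL = j·785.4·0.00273 = 0 + j2.144 Ω
Step 3 — Series combination: Z_total = R + L = 1000 + j2.144 Ω = 1000∠0.1° Ω.
Step 4 — Source phasor: V = 183∠-154.6° V = -165.3 - j78.5 V.
Step 5 — Ohm's law: I = V / Z_total = (-165.3 - j78.5) / (1000 + j2.144) = -0.1655 - j0.07814 A.
Step 6 — Convert to polar: |I| = 0.183 A, ∠I = -154.7°.

I = 0.183∠-154.7° A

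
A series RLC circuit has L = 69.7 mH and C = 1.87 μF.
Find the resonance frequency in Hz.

Step 1 — Resonance condition Im(Z)=0 gives ω₀ = 1/√(LC).
Step 2 — ω₀ = 1/√(0.0697·1.87e-06) = 2770 rad/s.
Step 3 — f₀ = ω₀/(2π) = 440.8 Hz.

f₀ = 440.8 Hz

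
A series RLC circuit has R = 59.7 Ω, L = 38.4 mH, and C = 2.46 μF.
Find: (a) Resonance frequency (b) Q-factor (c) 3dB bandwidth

Step 1 — Resonance condition Im(Z)=0 gives ω₀ = 1/√(LC).
Step 2 — ω₀ = 1/√(0.0384·2.46e-06) = 3254 rad/s.
Step 3 — f₀ = ω₀/(2π) = 517.8 Hz.
Step 4 — Series Q: Q = ω₀L/R = 3254·0.0384/59.7 = 2.093.
Step 5 — 3dB bandwidth: Δω = ω₀/Q = 1555 rad/s; BW = Δω/(2π) = 247.4 Hz.

(a) f₀ = 517.8 Hz  (b) Q = 2.093  (c) BW = 247.4 Hz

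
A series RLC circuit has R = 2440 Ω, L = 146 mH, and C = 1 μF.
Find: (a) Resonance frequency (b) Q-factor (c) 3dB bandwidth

Step 1 — Resonance condition Im(Z)=0 gives ω₀ = 1/√(LC).
Step 2 — ω₀ = 1/√(0.146·1e-06) = 2617 rad/s.
Step 3 — f₀ = ω₀/(2π) = 416.5 Hz.
Step 4 — Series Q: Q = ω₀L/R = 2617·0.146/2440 = 0.1566.
Step 5 — 3dB bandwidth: Δω = ω₀/Q = 1.671e+04 rad/s; BW = Δω/(2π) = 2660 Hz.

(a) f₀ = 416.5 Hz  (b) Q = 0.1566  (c) BW = 2660 Hz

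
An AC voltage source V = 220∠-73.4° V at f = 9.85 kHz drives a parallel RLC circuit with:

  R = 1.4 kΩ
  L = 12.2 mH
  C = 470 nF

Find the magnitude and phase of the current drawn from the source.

Step 1 — Angular frequency: ω = 2π·f = 2π·9850 = 6.189e+04 rad/s.
Step 2 — Component impedances:
  R: Z = R = 1400 Ω
  L: Z = jωL = j·6.189e+04·0.0122 = 0 + j755.1 Ω
  C: Z = 1/(jωC) = -j/(ω·C) = 0 - j34.38 Ω
Step 3 — Parallel combination: 1/Z_total = 1/R + 1/L + 1/C; Z_total = 0.926 - j35.99 Ω = 36.01∠-88.5° Ω.
Step 4 — Source phasor: V = 220∠-73.4° V = 62.85 - j210.8 V.
Step 5 — Ohm's law: I = V / Z_total = (62.85 - j210.8) / (0.926 - j35.99) = 5.898 + j1.594 A.
Step 6 — Convert to polar: |I| = 6.11 A, ∠I = 15.1°.

I = 6.11∠15.1° A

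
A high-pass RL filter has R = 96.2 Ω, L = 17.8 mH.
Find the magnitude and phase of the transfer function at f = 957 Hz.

Step 1 — Angular frequency: ω = 2π·957 = 6013 rad/s.
Step 2 — Transfer function: H(jω) = jωL/(R + jωL).
Step 3 — Numerator jωL = j·107; denominator R + jωL = 96.2 + j107.
Step 4 — H = 0.5531 + j0.4972.
Step 5 — Magnitude: |H| = 0.7437 (-2.6 dB); phase: φ = 41.9°.

|H| = 0.7437 (-2.6 dB), φ = 41.9°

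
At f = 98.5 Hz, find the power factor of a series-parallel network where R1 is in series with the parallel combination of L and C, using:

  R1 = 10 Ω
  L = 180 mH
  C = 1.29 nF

Step 1 — Angular frequency: ω = 2π·f = 2π·98.5 = 618.9 rad/s.
Step 2 — Component impedances:
  R1: Z = R = 10 Ω
  L: Z = jωL = j·618.9·0.18 = 0 + j111.4 Ω
  C: Z = 1/(jωC) = -j/(ω·C) = 0 - j1.253e+06 Ω
Step 3 — Parallel branch: L || C = 1/(1/L + 1/C) = 0 + j111.4 Ω.
Step 4 — Series with R1: Z_total = R1 + (L || C) = 10 + j111.4 Ω = 111.9∠84.9° Ω.
Step 5 — Power factor: PF = cos(φ) = Re(Z)/|Z| = 10/111.86 = 0.0894.
Step 6 — Type: Im(Z) = 111.4 ⇒ lagging (phase φ = 84.9°).

PF = 0.0894 (lagging, φ = 84.9°)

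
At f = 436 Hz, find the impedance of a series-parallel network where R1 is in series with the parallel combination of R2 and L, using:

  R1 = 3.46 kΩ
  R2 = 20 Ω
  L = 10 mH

Step 1 — Angular frequency: ω = 2π·f = 2π·436 = 2739 rad/s.
Step 2 — Component impedances:
  R1: Z = R = 3460 Ω
  R2: Z = R = 20 Ω
  L: Z = jωL = j·2739·0.01 = 0 + j27.39 Ω
Step 3 — Parallel branch: R2 || L = 1/(1/R2 + 1/L) = 13.05 + j9.525 Ω.
Step 4 — Series with R1: Z_total = R1 + (R2 || L) = 3473 + j9.525 Ω = 3473∠0.2° Ω.

Z = 3473 + j9.525 Ω = 3473∠0.2° Ω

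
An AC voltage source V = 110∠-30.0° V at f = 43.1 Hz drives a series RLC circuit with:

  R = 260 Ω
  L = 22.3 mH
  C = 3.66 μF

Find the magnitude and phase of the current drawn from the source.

Step 1 — Angular frequency: ω = 2π·f = 2π·43.1 = 270.8 rad/s.
Step 2 — Component impedances:
  R: Z = R = 260 Ω
  L: Z = jωL = j·270.8·0.0223 = 0 + j6.039 Ω
  C: Z = 1/(jωC) = -j/(ω·C) = 0 - j1009 Ω
Step 3 — Series combination: Z_total = R + L + C = 260 - j1003 Ω = 1036∠-75.5° Ω.
Step 4 — Source phasor: V = 110∠-30.0° V = 95.26 - j55 V.
Step 5 — Ohm's law: I = V / Z_total = (95.26 - j55) / (260 - j1003) = 0.07446 + j0.07568 A.
Step 6 — Convert to polar: |I| = 0.1062 A, ∠I = 45.5°.

I = 0.1062∠45.5° A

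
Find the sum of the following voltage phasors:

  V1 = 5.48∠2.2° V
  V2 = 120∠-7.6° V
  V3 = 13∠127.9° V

Step 1 — Convert each phasor to rectangular form:
  V1 = 5.48·(cos(2.2°) + j·sin(2.2°)) = 5.476 + j0.2104 V
  V2 = 120·(cos(-7.6°) + j·sin(-7.6°)) = 118.9 - j15.87 V
  V3 = 13·(cos(127.9°) + j·sin(127.9°)) = -7.986 + j10.26 V
Step 2 — Sum components: V_total = 116.4 - j5.402 V.
Step 3 — Convert to polar: |V_total| = 116.6 V, ∠V_total = -2.7°.

V_total = 116.6∠-2.7° V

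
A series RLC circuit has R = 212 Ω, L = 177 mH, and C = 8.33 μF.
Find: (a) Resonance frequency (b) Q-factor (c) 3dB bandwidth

Step 1 — Resonance: ω₀ = 1/√(LC) = 1/√(0.177·8.33e-06) = 823.6 rad/s.
Step 2 — f₀ = ω₀/(2π) = 131.1 Hz.
Step 3 — Series Q: Q = ω₀L/R = 823.6·0.177/212 = 0.6876.
Step 4 — Bandwidth: Δω = ω₀/Q = 1198 rad/s; BW = Δω/(2π) = 190.6 Hz.

(a) f₀ = 131.1 Hz  (b) Q = 0.6876  (c) BW = 190.6 Hz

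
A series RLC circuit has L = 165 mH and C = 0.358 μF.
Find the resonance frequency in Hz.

Step 1 — Resonance condition Im(Z)=0 gives ω₀ = 1/√(LC).
Step 2 — ω₀ = 1/√(0.165·3.58e-07) = 4114 rad/s.
Step 3 — f₀ = ω₀/(2π) = 654.8 Hz.

f₀ = 654.8 Hz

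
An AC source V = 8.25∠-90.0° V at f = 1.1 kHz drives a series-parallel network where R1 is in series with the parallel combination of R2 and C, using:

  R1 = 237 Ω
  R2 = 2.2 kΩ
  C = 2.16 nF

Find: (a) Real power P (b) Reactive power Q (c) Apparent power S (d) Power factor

Step 1 — Angular frequency: ω = 2π·f = 2π·1100 = 6912 rad/s.
Step 2 — Component impedances:
  R1: Z = R = 237 Ω
  R2: Z = R = 2200 Ω
  C: Z = 1/(jωC) = -j/(ω·C) = 0 - j6.698e+04 Ω
Step 3 — Parallel branch: R2 || C = 1/(1/R2 + 1/C) = 2198 - j72.18 Ω.
Step 4 — Series with R1: Z_total = R1 + (R2 || C) = 2435 - j72.18 Ω = 2436∠-1.7° Ω.
Step 5 — Source phasor: V = 8.25∠-90.0° V = 0 - j8.25 V.
Step 6 — Current: I = V / Z = 0.0001004 - j0.003386 A = 0.003387∠-88.3° A.
Step 7 — Complex power: S = V·I* = 0.02793 - j0.0008281 VA.
Step 8 — Real power: P = Re(S) = 0.02793 W.
Step 9 — Reactive power: Q = Im(S) = -0.0008281 VAR.
Step 10 — Apparent power: |S| = 0.02794 VA.
Step 11 — Power factor: PF = P/|S| = 0.9996 (leading).

(a) P = 0.02793 W  (b) Q = -0.0008281 VAR  (c) S = 0.02794 VA  (d) PF = 0.9996 (leading)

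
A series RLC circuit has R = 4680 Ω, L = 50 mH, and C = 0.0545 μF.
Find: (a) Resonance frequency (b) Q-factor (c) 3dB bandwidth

Step 1 — Resonance: ω₀ = 1/√(LC) = 1/√(0.05·5.45e-08) = 1.916e+04 rad/s.
Step 2 — f₀ = ω₀/(2π) = 3049 Hz.
Step 3 — Series Q: Q = ω₀L/R = 1.916e+04·0.05/4680 = 0.2047.
Step 4 — Bandwidth: Δω = ω₀/Q = 9.36e+04 rad/s; BW = Δω/(2π) = 1.49e+04 Hz.

(a) f₀ = 3049 Hz  (b) Q = 0.2047  (c) BW = 1.49e+04 Hz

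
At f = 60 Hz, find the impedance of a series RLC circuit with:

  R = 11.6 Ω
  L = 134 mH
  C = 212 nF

Step 1 — Angular frequency: ω = 2π·f = 2π·60 = 377 rad/s.
Step 2 — Component impedances:
  R: Z = R = 11.6 Ω
  L: Z = jωL = j·377·0.134 = 0 + j50.52 Ω
  C: Z = 1/(jωC) = -j/(ω·C) = 0 - j1.251e+04 Ω
Step 3 — Series combination: Z_total = R + L + C = 11.6 - j1.246e+04 Ω = 1.246e+04∠-89.9° Ω.

Z = 11.6 - j1.246e+04 Ω = 1.246e+04∠-89.9° Ω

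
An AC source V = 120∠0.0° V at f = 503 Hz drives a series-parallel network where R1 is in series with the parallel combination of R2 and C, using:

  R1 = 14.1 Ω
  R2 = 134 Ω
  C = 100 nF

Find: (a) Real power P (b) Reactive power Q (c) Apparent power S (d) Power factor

Step 1 — Angular frequency: ω = 2π·f = 2π·503 = 3160 rad/s.
Step 2 — Component impedances:
  R1: Z = R = 14.1 Ω
  R2: Z = R = 134 Ω
  C: Z = 1/(jωC) = -j/(ω·C) = 0 - j3164 Ω
Step 3 — Parallel branch: R2 || C = 1/(1/R2 + 1/C) = 133.8 - j5.665 Ω.
Step 4 — Series with R1: Z_total = R1 + (R2 || C) = 147.9 - j5.665 Ω = 148∠-2.2° Ω.
Step 5 — Source phasor: V = 120∠0.0° V = 120 V.
Step 6 — Current: I = V / Z = 0.8104 + j0.03105 A = 0.811∠2.2° A.
Step 7 — Complex power: S = V·I* = 97.25 - j3.726 VA.
Step 8 — Real power: P = Re(S) = 97.25 W.
Step 9 — Reactive power: Q = Im(S) = -3.726 VAR.
Step 10 — Apparent power: |S| = 97.32 VA.
Step 11 — Power factor: PF = P/|S| = 0.9993 (leading).

(a) P = 97.25 W  (b) Q = -3.726 VAR  (c) S = 97.32 VA  (d) PF = 0.9993 (leading)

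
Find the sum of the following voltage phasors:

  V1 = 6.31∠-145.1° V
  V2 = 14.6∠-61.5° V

Step 1 — Convert each phasor to rectangular form:
  V1 = 6.31·(cos(-145.1°) + j·sin(-145.1°)) = -5.175 - j3.61 V
  V2 = 14.6·(cos(-61.5°) + j·sin(-61.5°)) = 6.967 - j12.83 V
Step 2 — Sum components: V_total = 1.791 - j16.44 V.
Step 3 — Convert to polar: |V_total| = 16.54 V, ∠V_total = -83.8°.

V_total = 16.54∠-83.8° V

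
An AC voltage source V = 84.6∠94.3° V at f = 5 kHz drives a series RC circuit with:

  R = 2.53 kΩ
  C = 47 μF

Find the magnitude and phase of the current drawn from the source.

Step 1 — Angular frequency: ω = 2π·f = 2π·5000 = 3.142e+04 rad/s.
Step 2 — Component impedances:
  R: Z = R = 2530 Ω
  C: Z = 1/(jωC) = -j/(ω·C) = 0 - j0.6773 Ω
Step 3 — Series combination: Z_total = R + C = 2530 - j0.6773 Ω = 2530∠-0.0° Ω.
Step 4 — Source phasor: V = 84.6∠94.3° V = -6.343 + j84.36 V.
Step 5 — Ohm's law: I = V / Z_total = (-6.343 + j84.36) / (2530 - j0.6773) = -0.002516 + j0.03334 A.
Step 6 — Convert to polar: |I| = 0.03344 A, ∠I = 94.3°.

I = 0.03344∠94.3° A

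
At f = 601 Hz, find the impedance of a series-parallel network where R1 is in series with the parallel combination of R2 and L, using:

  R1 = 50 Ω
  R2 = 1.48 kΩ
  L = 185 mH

Step 1 — Angular frequency: ω = 2π·f = 2π·601 = 3776 rad/s.
Step 2 — Component impedances:
  R1: Z = R = 50 Ω
  R2: Z = R = 1480 Ω
  L: Z = jωL = j·3776·0.185 = 0 + j698.6 Ω
Step 3 — Parallel branch: R2 || L = 1/(1/R2 + 1/L) = 269.7 + j571.3 Ω.
Step 4 — Series with R1: Z_total = R1 + (R2 || L) = 319.7 + j571.3 Ω = 654.7∠60.8° Ω.

Z = 319.7 + j571.3 Ω = 654.7∠60.8° Ω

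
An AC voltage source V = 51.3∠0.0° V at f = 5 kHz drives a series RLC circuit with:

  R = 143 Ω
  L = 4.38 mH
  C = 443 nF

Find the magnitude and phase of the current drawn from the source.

Step 1 — Angular frequency: ω = 2π·f = 2π·5000 = 3.142e+04 rad/s.
Step 2 — Component impedances:
  R: Z = R = 143 Ω
  L: Z = jωL = j·3.142e+04·0.00438 = 0 + j137.6 Ω
  C: Z = 1/(jωC) = -j/(ω·C) = 0 - j71.85 Ω
Step 3 — Series combination: Z_total = R + L + C = 143 + j65.75 Ω = 157.4∠24.7° Ω.
Step 4 — Source phasor: V = 51.3∠0.0° V = 51.3 V.
Step 5 — Ohm's law: I = V / Z_total = (51.3) / (143 + j65.75) = 0.2961 - j0.1362 A.
Step 6 — Convert to polar: |I| = 0.3259 A, ∠I = -24.7°.

I = 0.3259∠-24.7° A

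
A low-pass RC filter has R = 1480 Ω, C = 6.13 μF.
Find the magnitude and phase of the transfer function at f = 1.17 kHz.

Step 1 — Angular frequency: ω = 2π·1170 = 7351 rad/s.
Step 2 — Transfer function: H(jω) = 1/(1 + jωRC).
Step 3 — Denominator: 1 + jωRC = 1 + j·7351·1480·6.13e-06 = 1 + j66.69.
Step 4 — H = 0.0002248 - j0.01499.
Step 5 — Magnitude: |H| = 0.01499 (-36.5 dB); phase: φ = -89.1°.

|H| = 0.01499 (-36.5 dB), φ = -89.1°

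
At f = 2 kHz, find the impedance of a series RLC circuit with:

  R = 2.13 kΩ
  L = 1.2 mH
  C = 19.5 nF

Step 1 — Angular frequency: ω = 2π·f = 2π·2000 = 1.257e+04 rad/s.
Step 2 — Component impedances:
  R: Z = R = 2130 Ω
  L: Z = jωL = j·1.257e+04·0.0012 = 0 + j15.08 Ω
  C: Z = 1/(jωC) = -j/(ω·C) = 0 - j4081 Ω
Step 3 — Series combination: Z_total = R + L + C = 2130 - j4066 Ω = 4590∠-62.4° Ω.

Z = 2130 - j4066 Ω = 4590∠-62.4° Ω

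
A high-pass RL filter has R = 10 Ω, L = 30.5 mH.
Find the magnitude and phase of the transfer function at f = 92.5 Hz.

Step 1 — Angular frequency: ω = 2π·92.5 = 581.2 rad/s.
Step 2 — Transfer function: H(jω) = jωL/(R + jωL).
Step 3 — Numerator jωL = j·17.73; denominator R + jωL = 10 + j17.73.
Step 4 — H = 0.7586 + j0.4279.
Step 5 — Magnitude: |H| = 0.871 (-1.2 dB); phase: φ = 29.4°.

|H| = 0.871 (-1.2 dB), φ = 29.4°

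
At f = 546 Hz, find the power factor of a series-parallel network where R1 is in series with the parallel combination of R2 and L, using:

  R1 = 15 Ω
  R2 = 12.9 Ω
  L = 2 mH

Step 1 — Angular frequency: ω = 2π·f = 2π·546 = 3431 rad/s.
Step 2 — Component impedances:
  R1: Z = R = 15 Ω
  R2: Z = R = 12.9 Ω
  L: Z = jωL = j·3431·0.002 = 0 + j6.861 Ω
Step 3 — Parallel branch: R2 || L = 1/(1/R2 + 1/L) = 2.845 + j5.348 Ω.
Step 4 — Series with R1: Z_total = R1 + (R2 || L) = 17.84 + j5.348 Ω = 18.63∠16.7° Ω.
Step 5 — Power factor: PF = cos(φ) = Re(Z)/|Z| = 17.845/18.629 = 0.9579.
Step 6 — Type: Im(Z) = 5.348 ⇒ lagging (phase φ = 16.7°).

PF = 0.9579 (lagging, φ = 16.7°)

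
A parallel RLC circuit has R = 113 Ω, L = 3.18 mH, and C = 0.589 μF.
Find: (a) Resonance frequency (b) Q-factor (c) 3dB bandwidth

Step 1 — Resonance: ω₀ = 1/√(LC) = 1/√(0.00318·5.89e-07) = 2.311e+04 rad/s.
Step 2 — f₀ = ω₀/(2π) = 3677 Hz.
Step 3 — Parallel Q: Q = R/(ω₀L) = 113/(2.311e+04·0.00318) = 1.538.
Step 4 — Bandwidth: Δω = ω₀/Q = 1.502e+04 rad/s; BW = Δω/(2π) = 2391 Hz.

(a) f₀ = 3677 Hz  (b) Q = 1.538  (c) BW = 2391 Hz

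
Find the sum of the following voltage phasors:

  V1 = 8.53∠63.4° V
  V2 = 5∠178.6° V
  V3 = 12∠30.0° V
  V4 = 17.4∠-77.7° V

Step 1 — Convert each phasor to rectangular form:
  V1 = 8.53·(cos(63.4°) + j·sin(63.4°)) = 3.819 + j7.627 V
  V2 = 5·(cos(178.6°) + j·sin(178.6°)) = -4.999 + j0.1222 V
  V3 = 12·(cos(30.0°) + j·sin(30.0°)) = 10.39 + j6 V
  V4 = 17.4·(cos(-77.7°) + j·sin(-77.7°)) = 3.707 - j17 V
Step 2 — Sum components: V_total = 12.92 - j3.251 V.
Step 3 — Convert to polar: |V_total| = 13.32 V, ∠V_total = -14.1°.

V_total = 13.32∠-14.1° V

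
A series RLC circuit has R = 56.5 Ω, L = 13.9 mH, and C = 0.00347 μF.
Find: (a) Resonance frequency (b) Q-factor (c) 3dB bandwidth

Step 1 — Resonance: ω₀ = 1/√(LC) = 1/√(0.0139·3.47e-09) = 1.44e+05 rad/s.
Step 2 — f₀ = ω₀/(2π) = 2.292e+04 Hz.
Step 3 — Series Q: Q = ω₀L/R = 1.44e+05·0.0139/56.5 = 35.42.
Step 4 — Bandwidth: Δω = ω₀/Q = 4065 rad/s; BW = Δω/(2π) = 646.9 Hz.

(a) f₀ = 2.292e+04 Hz  (b) Q = 35.42  (c) BW = 646.9 Hz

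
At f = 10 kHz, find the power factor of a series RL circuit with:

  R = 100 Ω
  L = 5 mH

Step 1 — Angular frequency: ω = 2π·f = 2π·1e+04 = 6.283e+04 rad/s.
Step 2 — Component impedances:
  R: Z = R = 100 Ω
  L: Z = jωL = j·6.283e+04·0.005 = 0 + j314.2 Ω
Step 3 — Series combination: Z_total = R + L = 100 + j314.2 Ω = 329.7∠72.3° Ω.
Step 4 — Power factor: PF = cos(φ) = Re(Z)/|Z| = 100/329.7 = 0.3033.
Step 5 — Type: Im(Z) = 314.2 ⇒ lagging (phase φ = 72.3°).

PF = 0.3033 (lagging, φ = 72.3°)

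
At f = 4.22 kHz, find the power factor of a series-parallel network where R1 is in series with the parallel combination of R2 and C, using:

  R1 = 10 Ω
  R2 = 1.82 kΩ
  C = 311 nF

Step 1 — Angular frequency: ω = 2π·f = 2π·4220 = 2.652e+04 rad/s.
Step 2 — Component impedances:
  R1: Z = R = 10 Ω
  R2: Z = R = 1820 Ω
  C: Z = 1/(jωC) = -j/(ω·C) = 0 - j121.3 Ω
Step 3 — Parallel branch: R2 || C = 1/(1/R2 + 1/C) = 8.045 - j120.7 Ω.
Step 4 — Series with R1: Z_total = R1 + (R2 || C) = 18.04 - j120.7 Ω = 122.1∠-81.5° Ω.
Step 5 — Power factor: PF = cos(φ) = Re(Z)/|Z| = 18.045/122.07 = 0.1478.
Step 6 — Type: Im(Z) = -120.7 ⇒ leading (phase φ = -81.5°).

PF = 0.1478 (leading, φ = -81.5°)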